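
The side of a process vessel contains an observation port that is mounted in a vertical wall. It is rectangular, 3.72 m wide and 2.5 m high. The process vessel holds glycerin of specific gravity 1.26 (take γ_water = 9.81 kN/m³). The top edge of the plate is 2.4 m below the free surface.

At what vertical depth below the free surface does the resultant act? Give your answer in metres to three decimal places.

γ = 1.26 × 9.81 = 12.3606 kN/m³.
The centroid lies 2.5/2 = 1.25 m below the top edge, so the centroid depth is h_c = 2.4 + 1.25 = 3.65 m.
A = 3.72 × 2.5 = 9.3 m².
Resultant F = γ·h_c·A = 12.3606 × 3.65 × 9.3 = 419.581 kN.
I_c = b·h³/12 = 3.72 × 2.5³/12 = 4.84375 m⁴.
Centre of pressure: y_p = y_c + I_c/(y_c·A) = 3.65 + 4.84375/(3.65 × 9.3) = 3.65 + 0.142694 = 3.79269 m along the plane.

h_p = 3.793 m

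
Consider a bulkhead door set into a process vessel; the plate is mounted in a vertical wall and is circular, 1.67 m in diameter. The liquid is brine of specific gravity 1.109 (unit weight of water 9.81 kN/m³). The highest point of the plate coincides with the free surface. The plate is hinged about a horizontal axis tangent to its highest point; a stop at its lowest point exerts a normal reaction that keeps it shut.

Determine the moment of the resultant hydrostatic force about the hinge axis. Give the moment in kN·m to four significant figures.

M ≈ 20.77 kN·m

γ = 1.109 × 9.81 = 10.87929 kN/m³.
The centroid is at the centre, 0.835 m below the top of the plate, so the centroid depth is h_c = 0.835 m.
A = π(0.835)² = 2.1904 m².
Resultant F = γ·h_c·A = 10.87929 × 0.835 × 2.1904 = 19.898 kN.
I_c = πr⁴/4 = π × 0.835⁴/4 = 0.3818 m⁴.
Centre of pressure: y_p = y_c + I_c/(y_c·A) = 0.835 + 0.3818/(0.835 × 2.1904) = 0.835 + 0.20875 = 1.04375 m along the plane.
The resultant acts 0.835 + 0.20875 = 1.04375 m (along the plate) below the hinge at the top edge, so the moment about the hinge is M = F × 1.04375 = 19.898 × 1.04375 = 20.7685 kN·m.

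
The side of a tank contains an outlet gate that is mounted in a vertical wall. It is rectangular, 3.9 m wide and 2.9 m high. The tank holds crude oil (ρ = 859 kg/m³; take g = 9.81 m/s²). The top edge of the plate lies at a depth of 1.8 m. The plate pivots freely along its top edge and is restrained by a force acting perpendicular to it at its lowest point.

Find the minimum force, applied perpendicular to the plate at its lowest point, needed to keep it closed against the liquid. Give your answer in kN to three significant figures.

P ≈ 178 kN

γ = ρg = 859 × 9.81 / 1000 = 8.42679 kN/m³.
The centroid lies 2.9/2 = 1.45 m below the top edge, so the centroid depth is h_c = 1.8 + 1.45 = 3.25 m.
A = 3.9 × 2.9 = 11.31 m².
Resultant F = γ·h_c·A = 8.42679 × 3.25 × 11.31 = 309.748 kN.
I_c = b·h³/12 = 3.9 × 2.9³/12 = 7.92642 m⁴.
Centre of pressure: y_p = y_c + I_c/(y_c·A) = 3.25 + 7.92642/(3.25 × 11.31) = 3.25 + 0.215641 = 3.46564 m along the plane.
The resultant acts 1.45 + 0.215641 = 1.66564 m (along the plate) below the hinge at the top edge, so the moment about the hinge is M = F × 1.66564 = 309.748 × 1.66564 = 515.929 kN·m.
A normal force at the bottom, 2.9 m from the hinge, must supply this moment: P = 515.929/2.9 = 177.907 kN.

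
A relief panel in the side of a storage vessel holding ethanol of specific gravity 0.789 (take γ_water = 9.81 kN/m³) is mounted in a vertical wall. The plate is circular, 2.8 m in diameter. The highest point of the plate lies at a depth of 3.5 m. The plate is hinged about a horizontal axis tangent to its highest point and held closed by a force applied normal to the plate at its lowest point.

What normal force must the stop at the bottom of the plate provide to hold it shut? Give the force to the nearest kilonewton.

γ = 0.789 × 9.81 = 7.74009 kN/m³.
The centroid is at the centre, 1.4 m below the top of the plate, so the centroid depth is h_c = 3.5 + 1.4 = 4.9 m.
A = π(1.4)² = 6.15752 m².
Resultant F = γ·h_c·A = 7.74009 × 4.9 × 6.15752 = 233.533 kN.
I_c = πr⁴/4 = π × 1.4⁴/4 = 3.01719 m⁴.
Centre of pressure: y_p = y_c + I_c/(y_c·A) = 4.9 + 3.01719/(4.9 × 6.15752) = 4.9 + 0.1 = 5 m along the plane.
The resultant acts 1.4 + 0.1 = 1.5 m (along the plate) below the hinge at the top edge, so the moment about the hinge is M = F × 1.5 = 233.533 × 1.5 = 350.299 kN·m.
A normal force at the bottom, 2.8 m from the hinge, must supply this moment: P = 350.299/2.8 = 125.107 kN.

P ≈ 125 kN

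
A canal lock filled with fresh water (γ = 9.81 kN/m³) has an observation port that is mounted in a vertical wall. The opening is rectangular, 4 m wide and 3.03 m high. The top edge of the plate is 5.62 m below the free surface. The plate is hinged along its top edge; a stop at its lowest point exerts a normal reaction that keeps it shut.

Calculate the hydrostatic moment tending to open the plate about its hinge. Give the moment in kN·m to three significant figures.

γ = 9.81 kN/m³.
The centroid lies 3.03/2 = 1.515 m below the top edge, so the centroid depth is h_c = 5.62 + 1.515 = 7.135 m.
A = 4 × 3.03 = 12.12 m².
Resultant F = γ·h_c·A = 9.81 × 7.135 × 12.12 = 848.332 kN.
I_c = b·h³/12 = 4 × 3.03³/12 = 9.27271 m⁴.
Centre of pressure: y_p = y_c + I_c/(y_c·A) = 7.135 + 9.27271/(7.135 × 12.12) = 7.135 + 0.107228 = 7.24223 m along the plane.
The resultant acts 1.515 + 0.107228 = 1.62223 m (along the plate) below the hinge at the top edge, so the moment about the hinge is M = F × 1.62223 = 848.332 × 1.62223 = 1376.19 kN·m.

M ≈ 1380 kN·m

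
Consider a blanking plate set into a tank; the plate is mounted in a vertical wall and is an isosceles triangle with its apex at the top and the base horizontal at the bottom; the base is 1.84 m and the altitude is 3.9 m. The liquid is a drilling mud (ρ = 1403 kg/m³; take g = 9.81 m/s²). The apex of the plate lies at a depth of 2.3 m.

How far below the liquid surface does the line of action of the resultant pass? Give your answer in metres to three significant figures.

γ = ρg = 1403 × 9.81 / 1000 = 13.76343 kN/m³.
With the apex up, the centroid sits 2h/3 = 2 × 3.9/3 = 2.6 m below the apex, so the centroid depth is h_c = 2.3 + 2.6 = 4.9 m.
A = ½ × 1.84 × 3.9 = 3.588 m².
Resultant F = γ·h_c·A = 13.76343 × 4.9 × 3.588 = 241.978 kN.
I_c = b·h³/36 = 1.84 × 3.9³/36 = 3.03186 m⁴.
Centre of pressure: y_p = y_c + I_c/(y_c·A) = 4.9 + 3.03186/(4.9 × 3.588) = 4.9 + 0.172449 = 5.07245 m along the plane.

h_p = 5.07 m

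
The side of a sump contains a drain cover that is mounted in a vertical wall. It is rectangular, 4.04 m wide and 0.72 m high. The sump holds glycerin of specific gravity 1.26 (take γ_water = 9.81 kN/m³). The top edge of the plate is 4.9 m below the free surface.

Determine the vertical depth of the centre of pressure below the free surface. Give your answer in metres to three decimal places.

h_p = 5.268 m

γ = 1.26 × 9.81 = 12.3606 kN/m³.
The centroid lies 0.72/2 = 0.36 m below the top edge, so the centroid depth is h_c = 4.9 + 0.36 = 5.26 m.
A = 4.04 × 0.72 = 2.9088 m².
Resultant F = γ·h_c·A = 12.3606 × 5.26 × 2.9088 = 189.121 kN.
I_c = b·h³/12 = 4.04 × 0.72³/12 = 0.12566 m⁴.
Centre of pressure: y_p = y_c + I_c/(y_c·A) = 5.26 + 0.12566/(5.26 × 2.9088) = 5.26 + 0.00821292 = 5.26821 m along the plane.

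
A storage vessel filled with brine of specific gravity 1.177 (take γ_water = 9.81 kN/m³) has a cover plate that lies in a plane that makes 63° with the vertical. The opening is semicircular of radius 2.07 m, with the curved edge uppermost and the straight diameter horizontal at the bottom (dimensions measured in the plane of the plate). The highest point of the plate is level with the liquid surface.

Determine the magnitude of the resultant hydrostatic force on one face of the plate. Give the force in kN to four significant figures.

F ≈ 42.04 kN

γ = 1.177 × 9.81 = 11.54637 kN/m³.
The plate makes 63° with the vertical, i.e. θ = 90° − 63° = 27° to the horizontal. Measuring y along the incline from the free-surface line, vertical depth h = y·sinθ with sinθ = 0.453990.
The centroid lies 4r/(3π) = 0.878535 m above the diameter, so r − 4r/(3π) = 2.07 − 0.878535 = 1.19146 m below the topmost point, so y_c = 1.19146 m and h_c = 1.19146 × 0.453990 = 0.540911 m.
A = πr²/2 = π × 2.07²/2 = 6.73071 m².
Resultant F = γ·h_c·A = 11.54637 × 0.540911 × 6.73071 = 42.037 kN.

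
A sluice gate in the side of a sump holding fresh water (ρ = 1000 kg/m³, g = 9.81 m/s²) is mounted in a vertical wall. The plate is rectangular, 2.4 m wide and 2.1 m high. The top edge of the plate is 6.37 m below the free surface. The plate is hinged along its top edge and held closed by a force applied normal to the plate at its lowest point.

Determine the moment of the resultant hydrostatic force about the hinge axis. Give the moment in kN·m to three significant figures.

M ≈ 403 kN·m

γ = ρg = 1000 × 9.81 = 9810 N/m³ = 9.81 kN/m³.
The centroid lies 2.1/2 = 1.05 m below the top edge, so the centroid depth is h_c = 6.37 + 1.05 = 7.42 m.
A = 2.4 × 2.1 = 5.04 m².
Resultant F = γ·h_c·A = 9.81 × 7.42 × 5.04 = 366.863 kN.
I_c = b·h³/12 = 2.4 × 2.1³/12 = 1.8522 m⁴.
Centre of pressure: y_p = y_c + I_c/(y_c·A) = 7.42 + 1.8522/(7.42 × 5.04) = 7.42 + 0.0495283 = 7.46953 m along the plane.
The resultant acts 1.05 + 0.0495283 = 1.09953 m (along the plate) below the hinge at the top edge, so the moment about the hinge is M = F × 1.09953 = 366.863 × 1.09953 = 403.377 kN·m.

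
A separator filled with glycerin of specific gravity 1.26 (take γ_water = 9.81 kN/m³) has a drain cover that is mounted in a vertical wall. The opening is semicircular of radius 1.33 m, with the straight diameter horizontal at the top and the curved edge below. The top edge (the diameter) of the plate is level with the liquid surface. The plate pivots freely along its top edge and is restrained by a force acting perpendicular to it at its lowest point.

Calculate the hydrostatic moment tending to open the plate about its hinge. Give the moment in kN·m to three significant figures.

M ≈ 15.2 kN·m

γ = 1.26 × 9.81 = 12.3606 kN/m³.
The centroid of a semicircle lies 4r/(3π) = 0.56447 m from the diameter, here below the top edge, so the centroid depth is h_c = 0.56447 m.
A = πr²/2 = π × 1.33²/2 = 2.77858 m².
Resultant F = γ·h_c·A = 12.3606 × 0.56447 × 2.77858 = 19.3867 kN.
I_c = (π/8 − 8/(9π))·r⁴ = 0.109757 × 1.33⁴ = 0.34343 m⁴.
Centre of pressure: y_p = y_c + I_c/(y_c·A) = 0.56447 + 0.34343/(0.56447 × 2.77858) = 0.56447 + 0.218965 = 0.783435 m along the plane.
The resultant acts 0.56447 + 0.218965 = 0.783435 m (along the plate) below the hinge at the top edge, so the moment about the hinge is M = F × 0.783435 = 19.3867 × 0.783435 = 15.1882 kN·m.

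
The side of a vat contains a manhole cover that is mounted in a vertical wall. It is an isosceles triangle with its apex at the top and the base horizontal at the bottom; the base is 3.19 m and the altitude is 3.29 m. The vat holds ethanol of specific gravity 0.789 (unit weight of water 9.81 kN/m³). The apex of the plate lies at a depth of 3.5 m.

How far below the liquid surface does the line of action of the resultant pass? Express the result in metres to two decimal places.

γ = 0.789 × 9.81 = 7.74009 kN/m³.
With the apex up, the centroid sits 2h/3 = 2 × 3.29/3 = 2.19333 m below the apex, so the centroid depth is h_c = 3.5 + 2.19333 = 5.69333 m.
A = ½ × 3.19 × 3.29 = 5.24755 m².
Resultant F = γ·h_c·A = 7.74009 × 5.69333 × 5.24755 = 231.243 kN.
I_c = b·h³/36 = 3.19 × 3.29³/36 = 3.15556 m⁴.
Centre of pressure: y_p = y_c + I_c/(y_c·A) = 5.69333 + 3.15556/(5.69333 × 5.24755) = 5.69333 + 0.105622 = 5.79895 m along the plane.

h_p = 5.80 m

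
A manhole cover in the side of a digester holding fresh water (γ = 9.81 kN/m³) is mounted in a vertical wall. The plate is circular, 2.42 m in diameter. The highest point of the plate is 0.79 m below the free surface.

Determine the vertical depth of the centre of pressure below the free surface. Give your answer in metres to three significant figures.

γ = 9.81 kN/m³.
The centroid is at the centre, 1.21 m below the top of the plate, so the centroid depth is h_c = 0.79 + 1.21 = 2 m.
A = π(1.21)² = 4.59961 m².
Resultant F = γ·h_c·A = 9.81 × 2 × 4.59961 = 90.2443 kN.
I_c = πr⁴/4 = π × 1.21⁴/4 = 1.68357 m⁴.
Centre of pressure: y_p = y_c + I_c/(y_c·A) = 2 + 1.68357/(2 × 4.59961) = 2 + 0.183012 = 2.18301 m along the plane.

h_p = 2.18 m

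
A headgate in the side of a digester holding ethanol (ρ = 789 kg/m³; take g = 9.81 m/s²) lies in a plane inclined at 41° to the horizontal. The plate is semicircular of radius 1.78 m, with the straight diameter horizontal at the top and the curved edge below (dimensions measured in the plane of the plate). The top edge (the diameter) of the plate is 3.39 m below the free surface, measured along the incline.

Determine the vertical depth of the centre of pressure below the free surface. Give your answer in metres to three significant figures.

h_p = 2.75 m

γ = ρg = 789 × 9.81 / 1000 = 7.74009 kN/m³.
Let θ = 41° be the plate's angle to the horizontal; measure y along the incline from where the plane meets the free surface. Vertical depth h = y·sinθ with sinθ = 0.656059.
The centroid of a semicircle lies 4r/(3π) = 0.755455 m from the diameter, here below the top edge, so y_c = 3.39 + 0.755455 = 4.14546 m and h_c = 4.14546 × 0.656059 = 2.71967 m.
A = πr²/2 = π × 1.78²/2 = 4.97691 m².
Resultant F = γ·h_c·A = 7.74009 × 2.71967 × 4.97691 = 104.766 kN.
I_c = (π/8 − 8/(9π))·r⁴ = 0.109757 × 1.78⁴ = 1.10182 m⁴.
Centre of pressure: y_p = y_c + I_c/(y_c·A) = 4.14546 + 1.10182/(4.14546 × 4.97691) = 4.14546 + 0.0534045 = 4.19886 m along the plane.
Vertically, h_p = y_p·sinθ = 4.19886 × 0.656059 = 2.7547 m.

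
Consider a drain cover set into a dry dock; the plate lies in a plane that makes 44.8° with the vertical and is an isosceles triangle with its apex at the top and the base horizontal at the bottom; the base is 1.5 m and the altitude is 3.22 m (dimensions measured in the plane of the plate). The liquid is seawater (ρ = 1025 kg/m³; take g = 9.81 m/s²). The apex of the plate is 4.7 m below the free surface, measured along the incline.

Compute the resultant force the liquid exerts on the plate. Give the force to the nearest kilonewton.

γ = ρg = 1025 × 9.81 / 1000 = 10.05525 kN/m³.
The plate makes 44.8° with the vertical, i.e. θ = 90° − 44.8° = 45.2° to the horizontal. Measuring y along the incline from the free-surface line, vertical depth h = y·sinθ with sinθ = 0.709571.
With the apex up, the centroid sits 2h/3 = 2 × 3.22/3 = 2.14667 m below the apex, so y_c = 4.7 + 2.14667 = 6.84667 m and h_c = 6.84667 × 0.709571 = 4.8582 m.
A = ½ × 1.5 × 3.22 = 2.415 m².
Resultant F = γ·h_c·A = 10.05525 × 4.8582 × 2.415 = 117.974 kN.

F ≈ 118 kN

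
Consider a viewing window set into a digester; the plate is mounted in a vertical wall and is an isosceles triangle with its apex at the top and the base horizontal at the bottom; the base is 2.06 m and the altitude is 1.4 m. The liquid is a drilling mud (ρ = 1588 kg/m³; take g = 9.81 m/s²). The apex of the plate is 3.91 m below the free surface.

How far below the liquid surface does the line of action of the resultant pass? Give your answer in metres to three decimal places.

γ = ρg = 1588 × 9.81 / 1000 = 15.57828 kN/m³.
With the apex up, the centroid sits 2h/3 = 2 × 1.4/3 = 0.933333 m below the apex, so the centroid depth is h_c = 3.91 + 0.933333 = 4.84333 m.
A = ½ × 2.06 × 1.4 = 1.442 m².
Resultant F = γ·h_c·A = 15.57828 × 4.84333 × 1.442 = 108.8 kN.
I_c = b·h³/36 = 2.06 × 1.4³/36 = 0.157018 m⁴.
Centre of pressure: y_p = y_c + I_c/(y_c·A) = 4.84333 + 0.157018/(4.84333 × 1.442) = 4.84333 + 0.0224823 = 4.86581 m along the plane.

h_p = 4.866 m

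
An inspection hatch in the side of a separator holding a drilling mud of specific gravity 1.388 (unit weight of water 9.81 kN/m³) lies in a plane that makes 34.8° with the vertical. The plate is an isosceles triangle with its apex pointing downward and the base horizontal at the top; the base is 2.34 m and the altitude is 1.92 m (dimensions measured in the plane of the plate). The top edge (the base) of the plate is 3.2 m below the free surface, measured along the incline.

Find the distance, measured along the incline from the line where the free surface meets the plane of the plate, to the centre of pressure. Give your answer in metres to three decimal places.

y_p = 3.893 m

γ = 1.388 × 9.81 = 13.61628 kN/m³.
The plate makes 34.8° with the vertical, i.e. θ = 90° − 34.8° = 55.2° to the horizontal. Measuring y along the incline from the free-surface line, vertical depth h = y·sinθ with sinθ = 0.821149.
With the apex down, the centroid sits h/3 = 1.92/3 = 0.64 m below the base (the top edge), so y_c = 3.2 + 0.64 = 3.84 m and h_c = 3.84 × 0.821149 = 3.15321 m.
A = ½ × 2.34 × 1.92 = 2.2464 m².
Resultant F = γ·h_c·A = 13.61628 × 3.15321 × 2.2464 = 96.4492 kN.
I_c = b·h³/36 = 2.34 × 1.92³/36 = 0.460063 m⁴.
Centre of pressure: y_p = y_c + I_c/(y_c·A) = 3.84 + 0.460063/(3.84 × 2.2464) = 3.84 + 0.0533334 = 3.89333 m along the plane.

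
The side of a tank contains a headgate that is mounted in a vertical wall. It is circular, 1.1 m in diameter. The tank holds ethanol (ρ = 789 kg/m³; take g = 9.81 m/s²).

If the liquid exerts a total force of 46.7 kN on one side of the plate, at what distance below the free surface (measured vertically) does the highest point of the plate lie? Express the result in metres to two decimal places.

d_top ≈ 5.80 m

γ = ρg = 789 × 9.81 / 1000 = 7.74009 kN/m³.
A = π(0.55)² = 0.950332 m².
From F = γ·h_c·A, the centroid depth is h_c = 46.7/(7.74009 × 0.950332) = 6.34886 m.
The centroid is at the centre, 0.55 m below the top of the plate, so the highest point sits at h_top = 6.34886 − 0.55 = 5.79886 m below the surface.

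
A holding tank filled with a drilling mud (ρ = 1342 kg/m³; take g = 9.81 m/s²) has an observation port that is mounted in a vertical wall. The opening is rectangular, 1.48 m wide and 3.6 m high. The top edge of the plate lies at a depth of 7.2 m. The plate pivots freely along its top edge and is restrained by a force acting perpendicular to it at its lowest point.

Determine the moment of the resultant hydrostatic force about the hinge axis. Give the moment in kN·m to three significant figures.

M ≈ 1210 kN·m

γ = ρg = 1342 × 9.81 / 1000 = 13.16502 kN/m³.
The centroid lies 3.6/2 = 1.8 m below the top edge, so the centroid depth is h_c = 7.2 + 1.8 = 9 m.
A = 1.48 × 3.6 = 5.328 m².
Resultant F = γ·h_c·A = 13.16502 × 9 × 5.328 = 631.289 kN.
I_c = b·h³/12 = 1.48 × 3.6³/12 = 5.75424 m⁴.
Centre of pressure: y_p = y_c + I_c/(y_c·A) = 9 + 5.75424/(9 × 5.328) = 9 + 0.12 = 9.12 m along the plane.
The resultant acts 1.8 + 0.12 = 1.92 m (along the plate) below the hinge at the top edge, so the moment about the hinge is M = F × 1.92 = 631.289 × 1.92 = 1212.07 kN·m.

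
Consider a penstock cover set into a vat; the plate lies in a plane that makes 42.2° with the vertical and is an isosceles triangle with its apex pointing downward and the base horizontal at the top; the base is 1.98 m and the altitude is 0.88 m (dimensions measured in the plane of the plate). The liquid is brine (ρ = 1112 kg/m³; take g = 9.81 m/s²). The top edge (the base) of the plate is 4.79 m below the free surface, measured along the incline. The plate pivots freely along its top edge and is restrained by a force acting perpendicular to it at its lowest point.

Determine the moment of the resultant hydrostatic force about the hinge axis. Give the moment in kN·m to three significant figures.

M ≈ 10.8 kN·m

γ = ρg = 1112 × 9.81 / 1000 = 10.90872 kN/m³.
The plate makes 42.2° with the vertical, i.e. θ = 90° − 42.2° = 47.8° to the horizontal. Measuring y along the incline from the free-surface line, vertical depth h = y·sinθ with sinθ = 0.740805.
With the apex down, the centroid sits h/3 = 0.88/3 = 0.293333 m below the base (the top edge), so y_c = 4.79 + 0.293333 = 5.08333 m and h_c = 5.08333 × 0.740805 = 3.76576 m.
A = ½ × 1.98 × 0.88 = 0.8712 m².
Resultant F = γ·h_c·A = 10.90872 × 3.76576 × 0.8712 = 35.7886 kN.
I_c = b·h³/36 = 1.98 × 0.88³/36 = 0.037481 m⁴.
Centre of pressure: y_p = y_c + I_c/(y_c·A) = 5.08333 + 0.037481/(5.08333 × 0.8712) = 5.08333 + 0.0084634 = 5.09179 m along the plane.
The resultant acts 0.293333 + 0.0084634 = 0.301796 m (along the plate) below the hinge at the top edge, so the moment about the hinge is M = F × 0.301796 = 35.7886 × 0.301796 = 10.8009 kN·m.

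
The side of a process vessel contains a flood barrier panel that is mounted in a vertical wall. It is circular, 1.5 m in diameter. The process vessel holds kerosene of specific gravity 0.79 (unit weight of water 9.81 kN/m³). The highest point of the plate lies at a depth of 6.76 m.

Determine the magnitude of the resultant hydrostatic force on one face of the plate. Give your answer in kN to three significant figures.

γ = 0.79 × 9.81 = 7.7499 kN/m³.
The centroid is at the centre, 0.75 m below the top of the plate, so the centroid depth is h_c = 6.76 + 0.75 = 7.51 m.
A = π(0.75)² = 1.76715 m².
Resultant F = γ·h_c·A = 7.7499 × 7.51 × 1.76715 = 102.851 kN.

F ≈ 103 kN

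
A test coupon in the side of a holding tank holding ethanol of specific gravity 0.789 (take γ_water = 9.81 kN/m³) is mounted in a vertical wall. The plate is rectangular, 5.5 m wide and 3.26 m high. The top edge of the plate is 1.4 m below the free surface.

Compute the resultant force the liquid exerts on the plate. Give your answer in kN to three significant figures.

F ≈ 421 kN

γ = 0.789 × 9.81 = 7.74009 kN/m³.
The centroid lies 3.26/2 = 1.63 m below the top edge, so the centroid depth is h_c = 1.4 + 1.63 = 3.03 m.
A = 5.5 × 3.26 = 17.93 m².
Resultant F = γ·h_c·A = 7.74009 × 3.03 × 17.93 = 420.503 kN.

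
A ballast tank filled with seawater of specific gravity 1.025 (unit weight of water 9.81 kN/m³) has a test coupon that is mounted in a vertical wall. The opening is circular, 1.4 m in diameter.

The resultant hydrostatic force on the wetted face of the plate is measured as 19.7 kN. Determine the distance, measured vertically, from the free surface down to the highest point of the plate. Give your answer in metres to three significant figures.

d_top ≈ 0.573 m

γ = 1.025 × 9.81 = 10.05525 kN/m³.
A = π(0.7)² = 1.53938 m².
From F = γ·h_c·A, the centroid depth is h_c = 19.7/(10.05525 × 1.53938) = 1.2727 m.
The centroid is at the centre, 0.7 m below the top of the plate, so the highest point sits at h_top = 1.2727 − 0.7 = 0.5727 m below the surface.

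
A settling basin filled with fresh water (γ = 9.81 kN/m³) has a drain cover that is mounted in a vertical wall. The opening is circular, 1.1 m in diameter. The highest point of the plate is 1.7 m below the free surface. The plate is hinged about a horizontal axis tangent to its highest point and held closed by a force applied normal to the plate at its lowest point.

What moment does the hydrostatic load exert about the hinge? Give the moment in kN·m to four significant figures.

M ≈ 12.24 kN·m

γ = 9.81 kN/m³.
The centroid is at the centre, 0.55 m below the top of the plate, so the centroid depth is h_c = 1.7 + 0.55 = 2.25 m.
A = π(0.55)² = 0.950332 m².
Resultant F = γ·h_c·A = 9.81 × 2.25 × 0.950332 = 20.9762 kN.
I_c = πr⁴/4 = π × 0.55⁴/4 = 0.0718688 m⁴.
Centre of pressure: y_p = y_c + I_c/(y_c·A) = 2.25 + 0.0718688/(2.25 × 0.950332) = 2.25 + 0.0336111 = 2.28361 m along the plane.
The resultant acts 0.55 + 0.0336111 = 0.583611 m (along the plate) below the hinge at the top edge, so the moment about the hinge is M = F × 0.583611 = 20.9762 × 0.583611 = 12.2419 kN·m.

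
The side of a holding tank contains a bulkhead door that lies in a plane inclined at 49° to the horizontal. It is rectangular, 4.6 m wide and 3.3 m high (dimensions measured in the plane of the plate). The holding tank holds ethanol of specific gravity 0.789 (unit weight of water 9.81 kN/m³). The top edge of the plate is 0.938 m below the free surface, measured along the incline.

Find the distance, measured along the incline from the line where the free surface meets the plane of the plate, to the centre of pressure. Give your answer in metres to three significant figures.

y_p = 2.94 m

γ = 0.789 × 9.81 = 7.74009 kN/m³.
Let θ = 49° be the plate's angle to the horizontal; measure y along the incline from where the plane meets the free surface. Vertical depth h = y·sinθ with sinθ = 0.754710.
The centroid lies 3.3/2 = 1.65 m below the top edge, so y_c = 0.938 + 1.65 = 2.588 m and h_c = 2.588 × 0.754710 = 1.95319 m.
A = 4.6 × 3.3 = 15.18 m².
Resultant F = γ·h_c·A = 7.74009 × 1.95319 × 15.18 = 229.489 kN.
I_c = b·h³/12 = 4.6 × 3.3³/12 = 13.7758 m⁴.
Centre of pressure: y_p = y_c + I_c/(y_c·A) = 2.588 + 13.7758/(2.588 × 15.18) = 2.588 + 0.350656 = 2.93866 m along the plane.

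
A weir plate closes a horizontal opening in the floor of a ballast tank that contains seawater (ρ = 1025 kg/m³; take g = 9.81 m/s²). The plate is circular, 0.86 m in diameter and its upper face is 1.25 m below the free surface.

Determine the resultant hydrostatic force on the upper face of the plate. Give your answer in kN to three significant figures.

γ = ρg = 1025 × 9.81 / 1000 = 10.05525 kN/m³.
The plate is horizontal, so pressure is uniform at p = γ·h = 10.05525 × 1.25 = 12.5691 kN/m².
A = π(0.43)² = 0.58088 m².
F = p·A = 12.5691 × 0.58088 = 7.30114 kN.

F ≈ 7.30 kN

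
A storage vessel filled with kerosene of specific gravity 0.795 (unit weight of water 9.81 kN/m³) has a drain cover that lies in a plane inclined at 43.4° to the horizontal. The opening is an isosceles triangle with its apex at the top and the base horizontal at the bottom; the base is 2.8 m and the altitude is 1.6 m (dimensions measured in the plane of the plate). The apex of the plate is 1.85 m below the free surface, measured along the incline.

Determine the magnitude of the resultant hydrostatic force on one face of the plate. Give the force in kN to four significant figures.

F ≈ 35.01 kN

γ = 0.795 × 9.81 = 7.79895 kN/m³.
Let θ = 43.4° be the plate's angle to the horizontal; measure y along the incline from where the plane meets the free surface. Vertical depth h = y·sinθ with sinθ = 0.687088.
With the apex up, the centroid sits 2h/3 = 2 × 1.6/3 = 1.06667 m below the apex, so y_c = 1.85 + 1.06667 = 2.91667 m and h_c = 2.91667 × 0.687088 = 2.00401 m.
A = ½ × 2.8 × 1.6 = 2.24 m².
Resultant F = γ·h_c·A = 7.79895 × 2.00401 × 2.24 = 35.0093 kN.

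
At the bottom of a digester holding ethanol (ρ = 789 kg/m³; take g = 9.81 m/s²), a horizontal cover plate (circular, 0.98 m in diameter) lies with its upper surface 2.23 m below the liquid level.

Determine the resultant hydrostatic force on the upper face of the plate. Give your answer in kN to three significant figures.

F ≈ 13.0 kN

γ = ρg = 789 × 9.81 / 1000 = 7.74009 kN/m³.
The plate is horizontal, so pressure is uniform at p = γ·h = 7.74009 × 2.23 = 17.2604 kN/m².
A = π(0.49)² = 0.754296 m².
F = p·A = 17.2604 × 0.754296 = 13.0195 kN.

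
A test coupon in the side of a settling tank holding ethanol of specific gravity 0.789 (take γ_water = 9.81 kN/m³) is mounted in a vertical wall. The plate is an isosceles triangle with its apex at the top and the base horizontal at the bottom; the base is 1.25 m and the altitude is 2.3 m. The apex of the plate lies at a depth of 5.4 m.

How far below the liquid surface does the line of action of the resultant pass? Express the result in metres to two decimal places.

γ = 0.789 × 9.81 = 7.74009 kN/m³.
With the apex up, the centroid sits 2h/3 = 2 × 2.3/3 = 1.53333 m below the apex, so the centroid depth is h_c = 5.4 + 1.53333 = 6.93333 m.
A = ½ × 1.25 × 2.3 = 1.4375 m².
Resultant F = γ·h_c·A = 7.74009 × 6.93333 × 1.4375 = 77.1429 kN.
I_c = b·h³/36 = 1.25 × 2.3³/36 = 0.422465 m⁴.
Centre of pressure: y_p = y_c + I_c/(y_c·A) = 6.93333 + 0.422465/(6.93333 × 1.4375) = 6.93333 + 0.0423878 = 6.97572 m along the plane.

h_p = 6.98 m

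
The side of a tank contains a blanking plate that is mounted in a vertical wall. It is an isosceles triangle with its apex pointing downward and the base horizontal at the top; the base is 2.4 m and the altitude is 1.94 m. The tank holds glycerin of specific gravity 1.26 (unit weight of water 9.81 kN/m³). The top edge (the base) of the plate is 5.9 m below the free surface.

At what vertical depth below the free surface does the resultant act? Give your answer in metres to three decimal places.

γ = 1.26 × 9.81 = 12.3606 kN/m³.
With the apex down, the centroid sits h/3 = 1.94/3 = 0.646667 m below the base (the top edge), so the centroid depth is h_c = 5.9 + 0.646667 = 6.54667 m.
A = ½ × 2.4 × 1.94 = 2.328 m².
Resultant F = γ·h_c·A = 12.3606 × 6.54667 × 2.328 = 188.384 kN.
I_c = b·h³/36 = 2.4 × 1.94³/36 = 0.486759 m⁴.
Centre of pressure: y_p = y_c + I_c/(y_c·A) = 6.54667 + 0.486759/(6.54667 × 2.328) = 6.54667 + 0.0319382 = 6.57861 m along the plane.

h_p = 6.579 m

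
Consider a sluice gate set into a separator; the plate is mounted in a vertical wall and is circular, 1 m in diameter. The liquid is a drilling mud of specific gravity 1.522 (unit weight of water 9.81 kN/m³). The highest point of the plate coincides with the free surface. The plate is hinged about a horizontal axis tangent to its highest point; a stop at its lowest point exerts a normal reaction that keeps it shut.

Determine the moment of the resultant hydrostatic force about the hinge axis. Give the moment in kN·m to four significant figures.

M ≈ 3.665 kN·m

γ = 1.522 × 9.81 = 14.93082 kN/m³.
The centroid is at the centre, 0.5 m below the top of the plate, so the centroid depth is h_c = 0.5 m.
A = π(0.5)² = 0.785398 m².
Resultant F = γ·h_c·A = 14.93082 × 0.5 × 0.785398 = 5.86332 kN.
I_c = πr⁴/4 = π × 0.5⁴/4 = 0.0490874 m⁴.
Centre of pressure: y_p = y_c + I_c/(y_c·A) = 0.5 + 0.0490874/(0.5 × 0.785398) = 0.5 + 0.125 = 0.625 m along the plane.
The resultant acts 0.5 + 0.125 = 0.625 m (along the plate) below the hinge at the top edge, so the moment about the hinge is M = F × 0.625 = 5.86332 × 0.625 = 3.66458 kN·m.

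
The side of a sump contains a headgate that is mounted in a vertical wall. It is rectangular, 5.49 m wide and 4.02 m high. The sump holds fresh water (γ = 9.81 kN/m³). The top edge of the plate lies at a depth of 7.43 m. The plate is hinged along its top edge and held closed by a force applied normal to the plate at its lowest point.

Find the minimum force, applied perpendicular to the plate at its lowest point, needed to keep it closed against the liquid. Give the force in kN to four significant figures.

P ≈ 1094 kN

γ = 9.81 kN/m³.
The centroid lies 4.02/2 = 2.01 m below the top edge, so the centroid depth is h_c = 7.43 + 2.01 = 9.44 m.
A = 5.49 × 4.02 = 22.0698 m².
Resultant F = γ·h_c·A = 9.81 × 9.44 × 22.0698 = 2043.8 kN.
I_c = b·h³/12 = 5.49 × 4.02³/12 = 29.7214 m⁴.
Centre of pressure: y_p = y_c + I_c/(y_c·A) = 9.44 + 29.7214/(9.44 × 22.0698) = 9.44 + 0.142659 = 9.58266 m along the plane.
The resultant acts 2.01 + 0.142659 = 2.15266 m (along the plate) below the hinge at the top edge, so the moment about the hinge is M = F × 2.15266 = 2043.8 × 2.15266 = 4399.61 kN·m.
A normal force at the bottom, 4.02 m from the hinge, must supply this moment: P = 4399.61/4.02 = 1094.43 kN.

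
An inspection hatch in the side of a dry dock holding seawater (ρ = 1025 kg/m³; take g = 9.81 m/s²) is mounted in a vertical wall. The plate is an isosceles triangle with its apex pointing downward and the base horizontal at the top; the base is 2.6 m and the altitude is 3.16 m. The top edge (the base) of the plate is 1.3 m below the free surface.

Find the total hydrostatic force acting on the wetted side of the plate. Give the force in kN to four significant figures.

F ≈ 97.21 kN

γ = ρg = 1025 × 9.81 / 1000 = 10.05525 kN/m³.
With the apex down, the centroid sits h/3 = 3.16/3 = 1.05333 m below the base (the top edge), so the centroid depth is h_c = 1.3 + 1.05333 = 2.35333 m.
A = ½ × 2.6 × 3.16 = 4.108 m².
Resultant F = γ·h_c·A = 10.05525 × 2.35333 × 4.108 = 97.2089 kN.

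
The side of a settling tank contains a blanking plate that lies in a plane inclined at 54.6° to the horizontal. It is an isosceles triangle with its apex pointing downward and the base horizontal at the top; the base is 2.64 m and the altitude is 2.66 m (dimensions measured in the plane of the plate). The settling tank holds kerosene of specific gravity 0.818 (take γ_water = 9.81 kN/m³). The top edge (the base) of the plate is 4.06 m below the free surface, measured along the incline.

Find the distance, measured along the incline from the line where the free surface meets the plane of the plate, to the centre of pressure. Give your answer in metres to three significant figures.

γ = 0.818 × 9.81 = 8.02458 kN/m³.
Let θ = 54.6° be the plate's angle to the horizontal; measure y along the incline from where the plane meets the free surface. Vertical depth h = y·sinθ with sinθ = 0.815128.
With the apex down, the centroid sits h/3 = 2.66/3 = 0.886667 m below the base (the top edge), so y_c = 4.06 + 0.886667 = 4.94667 m and h_c = 4.94667 × 0.815128 = 4.03217 m.
A = ½ × 2.64 × 2.66 = 3.5112 m².
Resultant F = γ·h_c·A = 8.02458 × 4.03217 × 3.5112 = 113.61 kN.
I_c = b·h³/36 = 2.64 × 2.66³/36 = 1.38021 m⁴.
Centre of pressure: y_p = y_c + I_c/(y_c·A) = 4.94667 + 1.38021/(4.94667 × 3.5112) = 4.94667 + 0.0794651 = 5.02614 m along the plane.

y_p = 5.03 m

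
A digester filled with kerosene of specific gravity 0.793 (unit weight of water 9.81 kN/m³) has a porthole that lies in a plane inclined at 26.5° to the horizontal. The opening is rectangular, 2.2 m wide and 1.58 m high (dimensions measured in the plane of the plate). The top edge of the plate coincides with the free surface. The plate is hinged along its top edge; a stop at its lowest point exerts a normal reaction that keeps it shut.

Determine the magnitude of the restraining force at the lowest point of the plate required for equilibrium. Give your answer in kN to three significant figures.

P ≈ 6.35 kN

γ = 0.793 × 9.81 = 7.77933 kN/m³.
Let θ = 26.5° be the plate's angle to the horizontal; measure y along the incline from where the plane meets the free surface. Vertical depth h = y·sinθ with sinθ = 0.446198.
The centroid lies 1.58/2 = 0.79 m below the top edge, so y_c = 0.79 m and h_c = 0.79 × 0.446198 = 0.352496 m.
A = 2.2 × 1.58 = 3.476 m².
Resultant F = γ·h_c·A = 7.77933 × 0.352496 × 3.476 = 9.53183 kN.
I_c = b·h³/12 = 2.2 × 1.58³/12 = 0.723124 m⁴.
Centre of pressure: y_p = y_c + I_c/(y_c·A) = 0.79 + 0.723124/(0.79 × 3.476) = 0.79 + 0.263333 = 1.05333 m along the plane.
The resultant acts 0.79 + 0.263333 = 1.05333 m (along the plate) below the hinge at the top edge, so the moment about the hinge is M = F × 1.05333 = 9.53183 × 1.05333 = 10.0402 kN·m.
A normal force at the bottom, 1.58 m from the hinge, must supply this moment: P = 10.0402/1.58 = 6.35456 kN.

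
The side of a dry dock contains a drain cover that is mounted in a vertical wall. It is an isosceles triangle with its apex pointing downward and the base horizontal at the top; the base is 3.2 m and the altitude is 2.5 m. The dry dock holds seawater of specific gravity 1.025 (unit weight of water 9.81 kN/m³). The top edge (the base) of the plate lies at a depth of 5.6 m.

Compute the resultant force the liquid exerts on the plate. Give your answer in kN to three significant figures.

F ≈ 259 kN

γ = 1.025 × 9.81 = 10.05525 kN/m³.
With the apex down, the centroid sits h/3 = 2.5/3 = 0.833333 m below the base (the top edge), so the centroid depth is h_c = 5.6 + 0.833333 = 6.43333 m.
A = ½ × 3.2 × 2.5 = 4 m².
Resultant F = γ·h_c·A = 10.05525 × 6.43333 × 4 = 258.755 kN.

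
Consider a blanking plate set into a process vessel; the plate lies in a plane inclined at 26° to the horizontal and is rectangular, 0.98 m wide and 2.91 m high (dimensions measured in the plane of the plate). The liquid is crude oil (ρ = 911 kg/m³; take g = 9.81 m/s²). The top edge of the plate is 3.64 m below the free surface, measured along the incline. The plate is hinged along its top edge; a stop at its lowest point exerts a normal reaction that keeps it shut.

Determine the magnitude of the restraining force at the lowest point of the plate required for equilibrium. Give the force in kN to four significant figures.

γ = ρg = 911 × 9.81 / 1000 = 8.93691 kN/m³.
Let θ = 26° be the plate's angle to the horizontal; measure y along the incline from where the plane meets the free surface. Vertical depth h = y·sinθ with sinθ = 0.438371.
The centroid lies 2.91/2 = 1.455 m below the top edge, so y_c = 3.64 + 1.455 = 5.095 m and h_c = 5.095 × 0.438371 = 2.2335 m.
A = 0.98 × 2.91 = 2.8518 m².
Resultant F = γ·h_c·A = 8.93691 × 2.2335 × 2.8518 = 56.9236 kN.
I_c = b·h³/12 = 0.98 × 2.91³/12 = 2.01244 m⁴.
Centre of pressure: y_p = y_c + I_c/(y_c·A) = 5.095 + 2.01244/(5.095 × 2.8518) = 5.095 + 0.138503 = 5.2335 m along the plane.
The resultant acts 1.455 + 0.138503 = 1.5935 m (along the plate) below the hinge at the top edge, so the moment about the hinge is M = F × 1.5935 = 56.9236 × 1.5935 = 90.7078 kN·m.
A normal force at the bottom, 2.91 m from the hinge, must supply this moment: P = 90.7078/2.91 = 31.1711 kN.

P ≈ 31.17 kN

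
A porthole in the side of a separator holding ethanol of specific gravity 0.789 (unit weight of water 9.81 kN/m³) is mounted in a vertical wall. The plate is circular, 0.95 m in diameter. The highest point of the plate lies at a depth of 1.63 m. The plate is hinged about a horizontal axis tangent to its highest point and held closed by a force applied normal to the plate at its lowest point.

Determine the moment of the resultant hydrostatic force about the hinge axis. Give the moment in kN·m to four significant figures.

M ≈ 5.795 kN·m

γ = 0.789 × 9.81 = 7.74009 kN/m³.
The centroid is at the centre, 0.475 m below the top of the plate, so the centroid depth is h_c = 1.63 + 0.475 = 2.105 m.
A = π(0.475)² = 0.708822 m².
Resultant F = γ·h_c·A = 7.74009 × 2.105 × 0.708822 = 11.5488 kN.
I_c = πr⁴/4 = π × 0.475⁴/4 = 0.039982 m⁴.
Centre of pressure: y_p = y_c + I_c/(y_c·A) = 2.105 + 0.039982/(2.105 × 0.708822) = 2.105 + 0.0267963 = 2.1318 m along the plane.
The resultant acts 0.475 + 0.0267963 = 0.501796 m (along the plate) below the hinge at the top edge, so the moment about the hinge is M = F × 0.501796 = 11.5488 × 0.501796 = 5.79514 kN·m.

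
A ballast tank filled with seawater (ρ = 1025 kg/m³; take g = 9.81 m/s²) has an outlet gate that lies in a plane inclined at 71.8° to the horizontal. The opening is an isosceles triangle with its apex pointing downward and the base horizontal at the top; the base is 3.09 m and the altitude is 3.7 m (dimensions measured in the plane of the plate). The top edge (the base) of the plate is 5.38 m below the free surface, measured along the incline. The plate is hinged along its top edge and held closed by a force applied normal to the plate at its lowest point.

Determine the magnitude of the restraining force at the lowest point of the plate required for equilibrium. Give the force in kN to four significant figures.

P ≈ 131.6 kN

γ = ρg = 1025 × 9.81 / 1000 = 10.05525 kN/m³.
Let θ = 71.8° be the plate's angle to the horizontal; measure y along the incline from where the plane meets the free surface. Vertical depth h = y·sinθ with sinθ = 0.949972.
With the apex down, the centroid sits h/3 = 3.7/3 = 1.23333 m below the base (the top edge), so y_c = 5.38 + 1.23333 = 6.61333 m and h_c = 6.61333 × 0.949972 = 6.28248 m.
A = ½ × 3.09 × 3.7 = 5.7165 m².
Resultant F = γ·h_c·A = 10.05525 × 6.28248 × 5.7165 = 361.122 kN.
I_c = b·h³/36 = 3.09 × 3.7³/36 = 4.34772 m⁴.
Centre of pressure: y_p = y_c + I_c/(y_c·A) = 6.61333 + 4.34772/(6.61333 × 5.7165) = 6.61333 + 0.115004 = 6.72833 m along the plane.
The resultant acts 1.23333 + 0.115004 = 1.34833 m (along the plate) below the hinge at the top edge, so the moment about the hinge is M = F × 1.34833 = 361.122 × 1.34833 = 486.912 kN·m.
A normal force at the bottom, 3.7 m from the hinge, must supply this moment: P = 486.912/3.7 = 131.598 kN.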